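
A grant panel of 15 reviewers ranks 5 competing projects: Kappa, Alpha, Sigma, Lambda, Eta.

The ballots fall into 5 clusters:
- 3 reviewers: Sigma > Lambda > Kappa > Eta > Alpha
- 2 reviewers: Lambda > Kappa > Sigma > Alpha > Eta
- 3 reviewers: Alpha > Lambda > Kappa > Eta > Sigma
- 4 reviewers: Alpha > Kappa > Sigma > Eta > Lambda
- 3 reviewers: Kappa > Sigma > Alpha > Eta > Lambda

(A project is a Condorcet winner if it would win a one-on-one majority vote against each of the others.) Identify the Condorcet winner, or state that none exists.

none

Head-to-head results (15 reviewers):
Kappa vs Alpha: Kappa is ranked higher on 3+2+3 = 8 ballots, Alpha on 7. Kappa wins 8–7.
Kappa vs Sigma: Kappa preferred on 2+3+4+3 = 12 ballots; Kappa wins 12–3.
Kappa vs Lambda: Kappa is ranked higher on 4+3 = 7 ballots, Lambda on 8. Lambda wins 8–7.
Kappa vs Eta: Kappa wins 15–0.
Alpha vs Sigma: Alpha is ranked higher on 3+4 = 7 ballots, Sigma on 8. Sigma wins 8–7.
Alpha vs Lambda: Alpha wins 10–5.
Alpha vs Eta: Alpha, 12–3.
Sigma vs Lambda: Sigma, 10–5.
Sigma vs Eta: Sigma, 12–3.
Lambda vs Eta: Lambda is ranked higher on 3+2+3 = 8 ballots, Eta on 7. Lambda wins 8–7.
Each project drops at least one matchup (Kappa loses to Lambda; Alpha loses to Kappa; Sigma loses to Kappa; Lambda loses to Alpha; Eta loses to Kappa); the cycle Kappa beats Alpha beats Lambda beats Kappa rules out a Condorcet winner.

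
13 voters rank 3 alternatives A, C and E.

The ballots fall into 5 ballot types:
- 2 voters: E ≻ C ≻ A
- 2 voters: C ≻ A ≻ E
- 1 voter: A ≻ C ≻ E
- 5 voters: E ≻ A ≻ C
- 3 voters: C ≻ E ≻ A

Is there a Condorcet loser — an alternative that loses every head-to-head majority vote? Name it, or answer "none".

Head-to-head results (13 voters):
A vs C: C wins 7–6.
A vs E: A preferred on 2+1 = 3 ballots; E wins 10–3.
C vs E: E, 7–6.
A loses to every other alternative — it is the Condorcet loser.

A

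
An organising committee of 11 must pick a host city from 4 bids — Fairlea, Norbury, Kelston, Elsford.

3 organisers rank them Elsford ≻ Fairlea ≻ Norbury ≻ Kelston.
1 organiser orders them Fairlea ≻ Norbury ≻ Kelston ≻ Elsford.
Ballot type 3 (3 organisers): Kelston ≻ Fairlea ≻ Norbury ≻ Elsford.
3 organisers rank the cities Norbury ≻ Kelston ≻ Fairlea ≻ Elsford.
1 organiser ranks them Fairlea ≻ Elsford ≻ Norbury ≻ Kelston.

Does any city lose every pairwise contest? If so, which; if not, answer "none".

Head-to-head results (11 organisers):
Fairlea vs Norbury: Fairlea, 8–3.
Fairlea vs Kelston: Kelston, 6–5.
Fairlea vs Elsford: 8 to 3, Fairlea.
Norbury vs Kelston: Norbury wins 8–3.
Norbury vs Elsford: 1+3+3 = 7 for Norbury, 4 for Elsford — Norbury by 7–4.
Kelston vs Elsford: Kelston, 7–4.
Elsford loses to every other city — it is the Condorcet loser.

Elsford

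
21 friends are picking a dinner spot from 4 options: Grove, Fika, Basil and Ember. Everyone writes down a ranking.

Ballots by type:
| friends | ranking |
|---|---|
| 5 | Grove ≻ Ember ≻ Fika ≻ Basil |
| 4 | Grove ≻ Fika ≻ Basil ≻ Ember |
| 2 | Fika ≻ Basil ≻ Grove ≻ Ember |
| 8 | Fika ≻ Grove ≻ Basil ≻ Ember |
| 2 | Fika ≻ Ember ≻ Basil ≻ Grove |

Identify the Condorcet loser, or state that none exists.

Ember

Pairwise majorities:
Grove vs Fika: Fika wins 12–9.
Grove vs Basil: 17 to 4, Grove.
Grove vs Ember: Grove wins 19–2.
Fika vs Basil: 21 to 0, Fika.
Fika vs Ember: 4+2+8+2 = 16 for Fika, 5 for Ember — Fika by 16–5.
Basil vs Ember: Basil wins 14–7.
Only Ember has no wins; Ember is the Condorcet loser.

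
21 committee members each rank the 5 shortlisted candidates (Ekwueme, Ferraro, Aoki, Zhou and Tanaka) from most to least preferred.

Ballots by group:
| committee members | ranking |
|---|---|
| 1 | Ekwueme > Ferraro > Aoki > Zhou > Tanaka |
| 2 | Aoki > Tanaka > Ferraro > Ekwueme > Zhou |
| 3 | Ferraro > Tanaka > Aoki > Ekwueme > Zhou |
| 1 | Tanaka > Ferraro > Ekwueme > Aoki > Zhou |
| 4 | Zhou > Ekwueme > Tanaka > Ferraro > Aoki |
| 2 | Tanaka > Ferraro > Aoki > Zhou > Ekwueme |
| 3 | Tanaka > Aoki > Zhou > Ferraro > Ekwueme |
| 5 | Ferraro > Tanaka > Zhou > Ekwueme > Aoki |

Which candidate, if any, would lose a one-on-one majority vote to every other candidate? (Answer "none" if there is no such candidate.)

none

Head-to-head results (21 committee members):
Ekwueme–Ferraro: Ferraro 16–5.
Ekwueme–Aoki: Ekwueme 11–10.
Ekwueme–Zhou: Zhou 14–7.
Ekwueme vs Tanaka: 5 to 16, Tanaka.
Ferraro–Aoki: Ferraro 16–5.
Ferraro vs Zhou: Ferraro, 14–7.
Ferraro vs Tanaka: Ferraro preferred on 1+3+5 = 9 ballots; Tanaka wins 12–9.
Aoki–Zhou: Aoki 12–9.
Aoki vs Tanaka: 1+2 = 3 for Aoki, 18 for Tanaka — Tanaka by 18–3.
Zhou vs Tanaka: Zhou preferred on 1+4 = 5 ballots; Tanaka wins 16–5.
No candidate is winless: Ekwueme beats Aoki; Ferraro beats Ekwueme; Aoki beats Zhou; Zhou beats Ekwueme; Tanaka beats Ekwueme. There is no Condorcet loser.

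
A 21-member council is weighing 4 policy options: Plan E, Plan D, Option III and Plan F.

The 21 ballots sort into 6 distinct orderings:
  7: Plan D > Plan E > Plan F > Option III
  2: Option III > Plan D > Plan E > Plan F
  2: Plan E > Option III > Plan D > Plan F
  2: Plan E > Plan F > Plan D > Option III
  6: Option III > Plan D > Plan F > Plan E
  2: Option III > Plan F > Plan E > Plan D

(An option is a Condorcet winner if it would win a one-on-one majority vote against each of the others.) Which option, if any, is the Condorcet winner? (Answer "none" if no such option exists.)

none

Pairwise majorities:
Plan E vs Plan D: 6 to 15, Plan D.
Plan E vs Option III: 11 to 10, Plan E.
Plan E vs Plan F: 13 to 8, Plan E.
Plan D vs Option III: 7+2 = 9 for Plan D, 12 for Option III — Option III by 12–9.
Plan D vs Plan F: 17 to 4, Plan D.
Option III vs Plan F: Option III preferred on 2+2+6+2 = 12 ballots; Option III wins 12–9.
Every option loses at least once (Plan E loses to Plan D; Plan D loses to Option III; Option III loses to Plan E; Plan F loses to Plan E). The majority relation contains the cycle Plan E > Option III > Plan D > Plan E, so there is no Condorcet winner.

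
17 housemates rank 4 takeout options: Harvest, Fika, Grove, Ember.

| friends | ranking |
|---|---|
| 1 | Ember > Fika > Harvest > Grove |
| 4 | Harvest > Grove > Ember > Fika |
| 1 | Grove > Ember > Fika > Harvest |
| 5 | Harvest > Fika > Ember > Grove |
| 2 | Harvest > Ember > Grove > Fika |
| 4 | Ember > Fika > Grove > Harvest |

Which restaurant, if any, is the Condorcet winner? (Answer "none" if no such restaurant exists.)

Harvest

Pairwise majorities:
Harvest vs Fika: Harvest preferred on 4+5+2 = 11 ballots; Harvest wins 11–6.
Harvest vs Grove: 1+4+5+2 = 12 for Harvest, 5 for Grove — Harvest by 12–5.
Harvest vs Ember: Harvest preferred on 4+5+2 = 11 ballots; Harvest wins 11–6.
Fika vs Grove: Fika preferred on 1+5+4 = 10 ballots; Fika wins 10–7.
Fika vs Ember: 5 to 12, Ember.
Grove vs Ember: Grove is ranked higher on 4+1 = 5 ballots, Ember on 12. Ember wins 12–5.
Harvest defeats every rival head-to-head and is the Condorcet winner.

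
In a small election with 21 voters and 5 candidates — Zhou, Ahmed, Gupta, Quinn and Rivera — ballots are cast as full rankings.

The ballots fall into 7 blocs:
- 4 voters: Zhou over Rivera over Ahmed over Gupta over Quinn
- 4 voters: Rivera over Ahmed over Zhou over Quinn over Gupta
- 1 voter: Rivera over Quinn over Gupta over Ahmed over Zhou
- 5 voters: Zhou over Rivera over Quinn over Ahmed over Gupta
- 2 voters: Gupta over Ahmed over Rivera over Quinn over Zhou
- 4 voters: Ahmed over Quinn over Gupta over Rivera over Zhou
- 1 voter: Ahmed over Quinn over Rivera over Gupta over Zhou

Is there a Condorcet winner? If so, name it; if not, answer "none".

Pairwise majorities:
Zhou–Ahmed: Ahmed 12–9.
Zhou vs Gupta: Zhou, 13–8.
Zhou vs Quinn: Zhou, 13–8.
Zhou–Rivera: Rivera 12–9.
Ahmed vs Gupta: Ahmed wins 18–3.
Ahmed vs Quinn: Ahmed wins 15–6.
Ahmed vs Rivera: Rivera, 14–7.
Gupta vs Quinn: Quinn wins 15–6.
Gupta–Rivera: Rivera 15–6.
Quinn vs Rivera: Rivera, 16–5.
Rivera defeats every rival head-to-head and is the Condorcet winner.

Rivera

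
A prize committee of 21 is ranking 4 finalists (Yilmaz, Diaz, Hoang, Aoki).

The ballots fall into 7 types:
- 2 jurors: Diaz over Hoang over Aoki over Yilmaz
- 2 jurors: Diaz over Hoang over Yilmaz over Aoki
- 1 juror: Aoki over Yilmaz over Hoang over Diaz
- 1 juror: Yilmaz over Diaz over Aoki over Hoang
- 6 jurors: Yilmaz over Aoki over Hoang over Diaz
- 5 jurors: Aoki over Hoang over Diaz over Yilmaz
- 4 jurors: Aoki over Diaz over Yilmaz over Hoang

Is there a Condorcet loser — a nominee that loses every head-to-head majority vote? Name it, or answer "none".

none

Head-to-head results (21 jurors):
Yilmaz vs Diaz: Diaz, 13–8.
Yilmaz vs Hoang: 1+1+6+4 = 12 for Yilmaz, 9 for Hoang — Yilmaz by 12–9.
Yilmaz vs Aoki: Yilmaz preferred on 2+1+6 = 9 ballots; Aoki wins 12–9.
Diaz vs Hoang: Hoang wins 12–9.
Diaz–Aoki: Aoki 16–5.
Hoang vs Aoki: 4 to 17, Aoki.
Each nominee has at least one pairwise win (Yilmaz beats Hoang; Diaz beats Yilmaz; Hoang beats Diaz; Aoki beats Yilmaz) — no Condorcet loser.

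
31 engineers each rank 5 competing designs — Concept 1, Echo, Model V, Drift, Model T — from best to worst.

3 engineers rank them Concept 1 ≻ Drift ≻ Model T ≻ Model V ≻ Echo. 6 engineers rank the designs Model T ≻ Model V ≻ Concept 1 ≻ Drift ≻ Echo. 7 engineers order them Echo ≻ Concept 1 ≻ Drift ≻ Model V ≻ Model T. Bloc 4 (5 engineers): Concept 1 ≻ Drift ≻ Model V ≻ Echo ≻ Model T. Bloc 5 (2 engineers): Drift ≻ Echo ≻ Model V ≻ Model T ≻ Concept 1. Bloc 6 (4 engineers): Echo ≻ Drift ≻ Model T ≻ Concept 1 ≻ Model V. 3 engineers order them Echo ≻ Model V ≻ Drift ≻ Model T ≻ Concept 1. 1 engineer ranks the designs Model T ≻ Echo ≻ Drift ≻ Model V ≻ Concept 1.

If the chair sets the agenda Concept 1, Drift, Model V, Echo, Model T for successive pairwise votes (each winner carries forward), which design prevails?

Echo

Round 1: Concept 1 vs Drift — 21–10, Concept 1 advances.
Round 2: Concept 1 vs Model V — 19–12, Concept 1 advances.
Round 3: Concept 1 vs Echo — 14–17, Echo advances.
Round 4: Echo vs Model T — 21–10, Echo advances.
Echo survives the agenda.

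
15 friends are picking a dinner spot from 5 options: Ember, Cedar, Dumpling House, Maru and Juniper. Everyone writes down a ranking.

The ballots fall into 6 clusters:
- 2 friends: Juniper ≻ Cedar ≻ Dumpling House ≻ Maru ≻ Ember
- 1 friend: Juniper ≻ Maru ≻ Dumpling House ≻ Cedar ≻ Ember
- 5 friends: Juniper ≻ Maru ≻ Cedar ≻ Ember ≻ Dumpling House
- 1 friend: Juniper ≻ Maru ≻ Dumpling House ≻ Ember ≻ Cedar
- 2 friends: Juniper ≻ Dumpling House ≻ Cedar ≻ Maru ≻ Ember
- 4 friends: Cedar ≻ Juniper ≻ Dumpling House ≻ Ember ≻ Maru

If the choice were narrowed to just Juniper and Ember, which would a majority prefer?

Juniper

Ballots ranking Juniper above Ember: 2 + 1 + 5 + 1 + 2 + 4 = 15.
Ballots ranking Ember above Juniper: 15 − 15 = 0.
Juniper wins the head-to-head 15–0.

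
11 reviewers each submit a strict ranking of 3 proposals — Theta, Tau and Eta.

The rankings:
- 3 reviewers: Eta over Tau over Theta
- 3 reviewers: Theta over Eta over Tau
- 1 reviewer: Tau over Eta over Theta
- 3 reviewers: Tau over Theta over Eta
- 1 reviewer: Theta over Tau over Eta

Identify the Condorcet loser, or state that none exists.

none

Pairwise majorities:
Theta vs Tau: Theta is ranked higher on 3+1 = 4 ballots, Tau on 7. Tau wins 7–4.
Theta vs Eta: 7 to 4, Theta.
Tau vs Eta: Eta, 6–5.
Every project wins at least one matchup (Theta beats Eta; Tau beats Theta; Eta beats Tau), so there is no Condorcet loser.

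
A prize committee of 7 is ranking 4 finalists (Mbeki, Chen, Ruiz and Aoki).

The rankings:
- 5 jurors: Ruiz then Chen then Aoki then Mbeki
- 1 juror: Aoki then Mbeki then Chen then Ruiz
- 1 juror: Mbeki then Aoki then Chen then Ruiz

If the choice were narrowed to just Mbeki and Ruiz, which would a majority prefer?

Ballots ranking Mbeki above Ruiz: 1 + 1 = 2.
Ballots ranking Ruiz above Mbeki: 7 − 2 = 5.
Ruiz wins the head-to-head 5–2.

Ruiz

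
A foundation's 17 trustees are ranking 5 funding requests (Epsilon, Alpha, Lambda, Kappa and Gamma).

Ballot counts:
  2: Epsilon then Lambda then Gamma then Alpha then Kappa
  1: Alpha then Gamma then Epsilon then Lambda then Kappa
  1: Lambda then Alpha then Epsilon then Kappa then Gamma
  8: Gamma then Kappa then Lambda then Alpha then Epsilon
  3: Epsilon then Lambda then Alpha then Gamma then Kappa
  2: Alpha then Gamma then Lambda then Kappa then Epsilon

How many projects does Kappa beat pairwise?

1

Kappa against each rival (17 reviewers):
Kappa vs Epsilon: 8+2 = 10 for Kappa, 7 for Epsilon — Kappa by 10–7.
Kappa vs Alpha: Alpha, 9–8.
Kappa vs Lambda: 8 for Kappa, 9 for Lambda — Lambda by 9–8.
Kappa–Gamma: Gamma 16–1.
Kappa beats Epsilon; loses to Alpha, Lambda, Gamma — 1 pairwise win.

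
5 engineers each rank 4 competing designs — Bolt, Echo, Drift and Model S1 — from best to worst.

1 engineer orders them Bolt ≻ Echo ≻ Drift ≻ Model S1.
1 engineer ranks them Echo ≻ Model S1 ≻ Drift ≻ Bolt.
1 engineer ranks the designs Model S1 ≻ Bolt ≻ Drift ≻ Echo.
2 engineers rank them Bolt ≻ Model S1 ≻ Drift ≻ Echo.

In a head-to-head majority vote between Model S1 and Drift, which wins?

Ballots ranking Model S1 above Drift: 1 + 1 + 2 = 4.
Ballots ranking Drift above Model S1: 5 − 4 = 1.
Model S1 wins the head-to-head 4–1.

Model S1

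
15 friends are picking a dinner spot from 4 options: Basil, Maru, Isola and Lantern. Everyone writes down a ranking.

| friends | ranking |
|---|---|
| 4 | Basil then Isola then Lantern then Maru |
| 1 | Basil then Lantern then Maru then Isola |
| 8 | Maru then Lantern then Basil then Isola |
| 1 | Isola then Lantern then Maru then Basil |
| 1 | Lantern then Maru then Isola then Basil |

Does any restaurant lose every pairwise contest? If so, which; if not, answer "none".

Pairwise majorities:
Basil–Maru: Maru 10–5.
Basil vs Isola: Basil, 13–2.
Basil vs Lantern: 5 to 10, Lantern.
Maru vs Isola: 10 to 5, Maru.
Maru vs Lantern: Maru, 8–7.
Isola vs Lantern: 5 to 10, Lantern.
Isola loses to every other restaurant — it is the Condorcet loser.

Isola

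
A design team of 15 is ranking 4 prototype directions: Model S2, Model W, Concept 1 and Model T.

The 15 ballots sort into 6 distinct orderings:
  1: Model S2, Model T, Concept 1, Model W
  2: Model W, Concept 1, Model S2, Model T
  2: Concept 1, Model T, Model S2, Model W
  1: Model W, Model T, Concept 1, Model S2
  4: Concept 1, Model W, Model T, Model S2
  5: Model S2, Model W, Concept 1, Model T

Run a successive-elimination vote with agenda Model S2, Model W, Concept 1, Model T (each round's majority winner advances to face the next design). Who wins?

Round 1: Model S2 vs Model W — 8–7, Model S2 advances.
Round 2: Model S2 vs Concept 1 — 6–9, Concept 1 advances.
Round 3: Concept 1 vs Model T — 13–2, Concept 1 advances.
The agenda winner is Concept 1.

Concept 1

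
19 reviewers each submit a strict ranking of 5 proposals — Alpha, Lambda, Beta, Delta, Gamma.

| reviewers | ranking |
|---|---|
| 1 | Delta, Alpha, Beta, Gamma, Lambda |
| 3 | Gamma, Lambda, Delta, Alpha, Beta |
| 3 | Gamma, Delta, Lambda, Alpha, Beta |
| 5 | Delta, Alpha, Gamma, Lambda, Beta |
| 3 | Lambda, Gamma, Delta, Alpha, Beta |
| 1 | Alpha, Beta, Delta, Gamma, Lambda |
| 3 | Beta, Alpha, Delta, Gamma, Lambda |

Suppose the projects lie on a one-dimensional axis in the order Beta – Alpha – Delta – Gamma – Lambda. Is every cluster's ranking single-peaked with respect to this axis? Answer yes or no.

Axis positions: Beta=1, Alpha=2, Delta=3, Gamma=4, Lambda=5.
Cluster 1 (peak Delta at position 3): ranking walks positions 3-2-1-4-5, expanding outward from the peak — single-peaked.
Cluster 2 (peak Gamma at position 4): ranking walks positions 4-5-3-2-1, expanding outward from the peak — single-peaked.
Cluster 3 (peak Gamma at position 4): ranking walks positions 4-3-5-2-1, expanding outward from the peak — single-peaked.
Cluster 4 (peak Delta at position 3): ranking walks positions 3-2-4-5-1, expanding outward from the peak — single-peaked.
Cluster 5 (peak Lambda at position 5): ranking walks positions 5-4-3-2-1, expanding outward from the peak — single-peaked.
Cluster 6 (peak Alpha at position 2): ranking walks positions 2-1-3-4-5, expanding outward from the peak — single-peaked.
Cluster 7 (peak Beta at position 1): ranking walks positions 1-2-3-4-5, expanding outward from the peak — single-peaked.
Every ranking is single-peaked on this axis.

yes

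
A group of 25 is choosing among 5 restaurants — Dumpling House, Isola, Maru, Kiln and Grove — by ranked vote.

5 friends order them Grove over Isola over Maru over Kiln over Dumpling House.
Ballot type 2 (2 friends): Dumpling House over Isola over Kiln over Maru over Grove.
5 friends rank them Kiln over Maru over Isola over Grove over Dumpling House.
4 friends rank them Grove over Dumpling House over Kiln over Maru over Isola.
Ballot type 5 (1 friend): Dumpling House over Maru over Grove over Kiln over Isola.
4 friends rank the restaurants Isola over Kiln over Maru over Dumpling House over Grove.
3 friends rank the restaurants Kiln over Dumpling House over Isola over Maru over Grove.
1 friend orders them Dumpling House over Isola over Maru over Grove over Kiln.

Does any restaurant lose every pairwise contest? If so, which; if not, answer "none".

Pairwise majorities:
Dumpling House vs Isola: Dumpling House preferred on 2+4+1+3+1 = 11 ballots; Isola wins 14–11.
Dumpling House vs Maru: Dumpling House preferred on 2+4+1+3+1 = 11 ballots; Maru wins 14–11.
Dumpling House vs Kiln: 2+4+1+1 = 8 for Dumpling House, 17 for Kiln — Kiln by 17–8.
Dumpling House vs Grove: Grove wins 14–11.
Isola vs Maru: Isola is ranked higher on 5+2+4+3+1 = 15 ballots, Maru on 10. Isola wins 15–10.
Isola vs Kiln: Kiln wins 13–12.
Isola vs Grove: 2+5+4+3+1 = 15 for Isola, 10 for Grove — Isola by 15–10.
Maru vs Kiln: Kiln wins 18–7.
Maru vs Grove: Maru wins 16–9.
Kiln–Grove: Kiln 14–11.
Dumpling House loses to every other restaurant — it is the Condorcet loser.

Dumpling House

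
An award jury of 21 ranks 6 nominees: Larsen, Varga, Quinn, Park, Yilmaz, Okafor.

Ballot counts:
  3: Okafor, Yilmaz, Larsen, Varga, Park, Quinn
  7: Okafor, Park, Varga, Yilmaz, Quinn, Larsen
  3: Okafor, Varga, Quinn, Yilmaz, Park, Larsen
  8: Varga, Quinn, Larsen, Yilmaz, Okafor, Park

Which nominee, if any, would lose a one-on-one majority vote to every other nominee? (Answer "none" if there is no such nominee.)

Head-to-head results (21 jurors):
Larsen vs Varga: Larsen preferred on 3 ballots; Varga wins 18–3.
Larsen vs Quinn: Quinn, 18–3.
Larsen–Park: Larsen 11–10.
Larsen vs Yilmaz: 8 to 13, Yilmaz.
Larsen–Okafor: Okafor 13–8.
Varga–Quinn: Varga 21–0.
Varga vs Park: Varga, 14–7.
Varga vs Yilmaz: Varga preferred on 7+3+8 = 18 ballots; Varga wins 18–3.
Varga–Okafor: Okafor 13–8.
Quinn vs Park: Quinn, 11–10.
Quinn vs Yilmaz: Quinn is ranked higher on 3+8 = 11 ballots, Yilmaz on 10. Quinn wins 11–10.
Quinn vs Okafor: 8 for Quinn, 13 for Okafor — Okafor by 13–8.
Park vs Yilmaz: Yilmaz, 14–7.
Park vs Okafor: Okafor, 21–0.
Yilmaz vs Okafor: Yilmaz preferred on 8 ballots; Okafor wins 13–8.
Park loses to every other nominee — it is the Condorcet loser.

Park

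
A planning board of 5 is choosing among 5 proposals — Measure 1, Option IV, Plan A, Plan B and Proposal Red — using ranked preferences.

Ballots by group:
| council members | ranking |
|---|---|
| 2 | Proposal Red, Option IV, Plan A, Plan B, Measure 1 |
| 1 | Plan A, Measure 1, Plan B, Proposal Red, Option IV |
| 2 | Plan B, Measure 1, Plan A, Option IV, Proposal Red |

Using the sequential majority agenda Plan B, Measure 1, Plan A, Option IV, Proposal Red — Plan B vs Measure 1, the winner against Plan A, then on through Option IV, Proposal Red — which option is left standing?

Round 1: Plan B vs Measure 1 — 4–1, Plan B advances.
Round 2: Plan B vs Plan A — 2–3, Plan A advances.
Round 3: Plan A vs Option IV — 3–2, Plan A advances.
Round 4: Plan A vs Proposal Red — 3–2, Plan A advances.
Plan A survives the agenda.

Plan A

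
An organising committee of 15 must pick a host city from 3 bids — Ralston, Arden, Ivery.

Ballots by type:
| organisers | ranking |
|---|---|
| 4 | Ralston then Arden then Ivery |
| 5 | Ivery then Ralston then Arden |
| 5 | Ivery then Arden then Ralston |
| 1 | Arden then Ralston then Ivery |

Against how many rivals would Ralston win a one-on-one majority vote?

1

Ralston against each rival (15 organisers):
Ralston vs Arden: Ralston wins 9–6.
Ralston vs Ivery: Ivery wins 10–5.
Ralston beats Arden; loses to Ivery — 1 pairwise win.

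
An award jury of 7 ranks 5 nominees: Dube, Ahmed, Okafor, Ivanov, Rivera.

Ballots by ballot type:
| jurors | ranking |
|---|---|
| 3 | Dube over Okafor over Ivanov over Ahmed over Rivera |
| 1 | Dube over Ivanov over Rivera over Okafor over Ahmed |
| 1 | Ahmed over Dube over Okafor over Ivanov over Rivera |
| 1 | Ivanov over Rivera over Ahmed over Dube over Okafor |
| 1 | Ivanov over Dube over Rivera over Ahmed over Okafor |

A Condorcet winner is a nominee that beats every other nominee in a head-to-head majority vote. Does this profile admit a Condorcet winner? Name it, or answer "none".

Dube

Head-to-head results (7 jurors):
Dube–Ahmed: Dube 5–2.
Dube–Okafor: Dube 7–0.
Dube vs Ivanov: Dube wins 5–2.
Dube vs Rivera: Dube wins 6–1.
Ahmed vs Okafor: Okafor, 4–3.
Ahmed–Ivanov: Ivanov 6–1.
Ahmed vs Rivera: Ahmed wins 4–3.
Okafor vs Ivanov: Okafor, 4–3.
Okafor vs Rivera: Okafor wins 4–3.
Ivanov vs Rivera: Ivanov, 7–0.
Dube beats each of Ahmed, Okafor, Ivanov, Rivera — Dube is the Condorcet winner.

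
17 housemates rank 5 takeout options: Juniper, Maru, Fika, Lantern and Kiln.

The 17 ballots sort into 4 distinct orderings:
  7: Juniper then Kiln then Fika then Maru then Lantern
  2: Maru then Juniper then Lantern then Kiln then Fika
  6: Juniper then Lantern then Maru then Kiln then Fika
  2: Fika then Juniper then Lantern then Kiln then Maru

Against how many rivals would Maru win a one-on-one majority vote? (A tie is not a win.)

1

Maru against each rival (17 friends):
Maru vs Juniper: Maru is ranked higher on 2 ballots, Juniper on 15. Juniper wins 15–2.
Maru vs Fika: Fika wins 9–8.
Maru vs Lantern: Maru preferred on 7+2 = 9 ballots; Maru wins 9–8.
Maru vs Kiln: Kiln wins 9–8.
Maru beats Lantern; loses to Juniper, Fika, Kiln — 1 pairwise win.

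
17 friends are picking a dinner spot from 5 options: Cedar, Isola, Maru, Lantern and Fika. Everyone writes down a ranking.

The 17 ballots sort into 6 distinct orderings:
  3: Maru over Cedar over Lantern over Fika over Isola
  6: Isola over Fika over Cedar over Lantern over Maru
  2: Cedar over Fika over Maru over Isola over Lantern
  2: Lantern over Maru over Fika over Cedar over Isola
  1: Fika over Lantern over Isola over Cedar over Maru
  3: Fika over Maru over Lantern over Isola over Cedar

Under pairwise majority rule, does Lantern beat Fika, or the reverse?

Ballots ranking Lantern above Fika: 3 + 2 = 5.
Ballots ranking Fika above Lantern: 17 − 5 = 12.
Fika wins the head-to-head 12–5.

Fika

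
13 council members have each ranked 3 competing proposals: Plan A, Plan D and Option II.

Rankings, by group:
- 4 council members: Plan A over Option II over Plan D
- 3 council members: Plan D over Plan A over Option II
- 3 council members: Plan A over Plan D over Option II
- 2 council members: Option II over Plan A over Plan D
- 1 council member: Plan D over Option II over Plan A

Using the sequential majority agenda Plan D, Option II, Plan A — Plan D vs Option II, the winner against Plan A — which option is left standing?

Round 1: Plan D vs Option II — 7–6, Plan D advances.
Round 2: Plan D vs Plan A — 4–9, Plan A advances.
The agenda winner is Plan A.

Plan A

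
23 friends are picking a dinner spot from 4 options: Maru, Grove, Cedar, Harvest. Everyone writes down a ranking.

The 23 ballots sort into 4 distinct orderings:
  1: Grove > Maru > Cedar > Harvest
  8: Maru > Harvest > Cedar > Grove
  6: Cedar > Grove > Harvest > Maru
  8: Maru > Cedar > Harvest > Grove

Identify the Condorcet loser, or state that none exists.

Pairwise majorities:
Maru vs Grove: Maru, 16–7.
Maru vs Cedar: Maru wins 17–6.
Maru vs Harvest: Maru, 17–6.
Grove vs Cedar: Grove preferred on 1 ballot; Cedar wins 22–1.
Grove vs Harvest: Grove preferred on 1+6 = 7 ballots; Harvest wins 16–7.
Cedar vs Harvest: 1+6+8 = 15 for Cedar, 8 for Harvest — Cedar by 15–8.
Grove is beaten in every head-to-head and is the Condorcet loser.

Grove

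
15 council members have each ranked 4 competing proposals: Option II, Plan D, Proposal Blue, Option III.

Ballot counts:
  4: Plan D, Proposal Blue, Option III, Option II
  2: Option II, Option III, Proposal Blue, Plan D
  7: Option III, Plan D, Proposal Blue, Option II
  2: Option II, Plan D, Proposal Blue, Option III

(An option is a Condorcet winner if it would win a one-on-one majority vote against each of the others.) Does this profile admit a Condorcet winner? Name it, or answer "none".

Pairwise majorities:
Option II vs Plan D: Option II preferred on 2+2 = 4 ballots; Plan D wins 11–4.
Option II vs Proposal Blue: Option II preferred on 2+2 = 4 ballots; Proposal Blue wins 11–4.
Option II vs Option III: Option II is ranked higher on 2+2 = 4 ballots, Option III on 11. Option III wins 11–4.
Plan D vs Proposal Blue: 13 to 2, Plan D.
Plan D vs Option III: 6 to 9, Option III.
Proposal Blue vs Option III: Proposal Blue is ranked higher on 4+2 = 6 ballots, Option III on 9. Option III wins 9–6.
Option III wins every pairwise contest, so Option III is the Condorcet winner.

Option III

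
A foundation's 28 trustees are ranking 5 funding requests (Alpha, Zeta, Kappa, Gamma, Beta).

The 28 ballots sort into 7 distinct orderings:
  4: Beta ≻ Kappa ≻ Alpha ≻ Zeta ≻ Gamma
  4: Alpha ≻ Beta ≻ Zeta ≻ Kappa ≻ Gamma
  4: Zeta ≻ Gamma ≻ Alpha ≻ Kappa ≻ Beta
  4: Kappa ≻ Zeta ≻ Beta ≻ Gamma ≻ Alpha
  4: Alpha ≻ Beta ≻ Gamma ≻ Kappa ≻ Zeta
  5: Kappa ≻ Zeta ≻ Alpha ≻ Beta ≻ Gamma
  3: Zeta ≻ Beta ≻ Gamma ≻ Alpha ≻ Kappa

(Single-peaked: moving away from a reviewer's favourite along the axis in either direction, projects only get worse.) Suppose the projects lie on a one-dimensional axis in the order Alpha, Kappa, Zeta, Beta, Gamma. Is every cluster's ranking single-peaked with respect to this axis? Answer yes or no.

no

Axis positions: Alpha=1, Kappa=2, Zeta=3, Beta=4, Gamma=5.
Cluster 1: ranking walks positions 4-2-1-3-5; Kappa is ranked above Zeta even though Zeta lies between Kappa and the peak Beta on the axis — preferences dip and rise again. Not single-peaked.
Cluster 2: ranking walks positions 1-4-3-2-5; Beta is ranked above Kappa even though Kappa lies between Beta and the peak Alpha on the axis — preferences dip and rise again. Not single-peaked.
Cluster 3: ranking walks positions 3-5-1-2-4; Gamma is ranked above Beta even though Beta lies between Gamma and the peak Zeta on the axis — preferences dip and rise again. Not single-peaked.
Cluster 4 (peak Kappa at position 2): ranking walks positions 2-3-4-5-1, expanding outward from the peak — single-peaked.
Cluster 5: ranking walks positions 1-4-5-2-3; Beta is ranked above Kappa even though Kappa lies between Beta and the peak Alpha on the axis — preferences dip and rise again. Not single-peaked.
Cluster 6 (peak Kappa at position 2): ranking walks positions 2-3-1-4-5, expanding outward from the peak — single-peaked.
Cluster 7: ranking walks positions 3-4-5-1-2; Alpha is ranked above Kappa even though Kappa lies between Alpha and the peak Zeta on the axis — preferences dip and rise again. Not single-peaked.
Cluster 1 violates single-peakedness, so the profile is not single-peaked on this axis.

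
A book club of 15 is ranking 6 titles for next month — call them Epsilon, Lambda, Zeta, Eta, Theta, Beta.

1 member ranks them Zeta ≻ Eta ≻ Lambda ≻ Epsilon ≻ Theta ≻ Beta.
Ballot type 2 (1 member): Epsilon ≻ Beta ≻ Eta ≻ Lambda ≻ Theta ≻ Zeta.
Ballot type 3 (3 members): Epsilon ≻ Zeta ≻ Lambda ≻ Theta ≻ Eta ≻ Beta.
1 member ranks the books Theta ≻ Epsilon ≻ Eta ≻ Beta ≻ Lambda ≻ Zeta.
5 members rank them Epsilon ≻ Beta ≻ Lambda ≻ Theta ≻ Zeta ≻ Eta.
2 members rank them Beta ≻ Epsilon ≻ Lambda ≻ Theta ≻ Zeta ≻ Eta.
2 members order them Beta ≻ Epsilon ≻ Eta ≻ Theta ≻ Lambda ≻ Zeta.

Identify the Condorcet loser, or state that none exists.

Eta

Head-to-head results (15 members):
Epsilon vs Lambda: Epsilon, 14–1.
Epsilon vs Zeta: Epsilon, 14–1.
Epsilon–Eta: Epsilon 14–1.
Epsilon vs Theta: 1+1+3+5+2+2 = 14 for Epsilon, 1 for Theta — Epsilon by 14–1.
Epsilon vs Beta: 1+1+3+1+5 = 11 for Epsilon, 4 for Beta — Epsilon by 11–4.
Lambda vs Zeta: Lambda is ranked higher on 1+1+5+2+2 = 11 ballots, Zeta on 4. Lambda wins 11–4.
Lambda vs Eta: 10 to 5, Lambda.
Lambda vs Theta: Lambda is ranked higher on 1+1+3+5+2 = 12 ballots, Theta on 3. Lambda wins 12–3.
Lambda–Beta: Beta 11–4.
Zeta vs Eta: Zeta wins 11–4.
Zeta vs Theta: Zeta preferred on 1+3 = 4 ballots; Theta wins 11–4.
Zeta–Beta: Beta 11–4.
Eta vs Theta: Theta wins 11–4.
Eta–Beta: Beta 10–5.
Theta vs Beta: 5 to 10, Beta.
Only Eta has no wins; Eta is the Condorcet loser.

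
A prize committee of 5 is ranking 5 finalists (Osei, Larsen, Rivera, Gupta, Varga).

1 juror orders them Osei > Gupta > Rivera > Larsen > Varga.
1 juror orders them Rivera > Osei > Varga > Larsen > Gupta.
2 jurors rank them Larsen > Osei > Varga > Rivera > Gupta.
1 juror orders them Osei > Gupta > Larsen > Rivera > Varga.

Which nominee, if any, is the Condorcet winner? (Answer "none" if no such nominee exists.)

Pairwise majorities:
Osei vs Larsen: Osei wins 3–2.
Osei vs Rivera: 4 to 1, Osei.
Osei vs Gupta: Osei is ranked higher on 1+1+2+1 = 5 ballots, Gupta on 0. Osei wins 5–0.
Osei vs Varga: Osei, 5–0.
Larsen–Rivera: Larsen 3–2.
Larsen vs Gupta: 3 to 2, Larsen.
Larsen vs Varga: 4 to 1, Larsen.
Rivera vs Gupta: Rivera, 3–2.
Rivera–Varga: Rivera 3–2.
Gupta vs Varga: 1+1 = 2 for Gupta, 3 for Varga — Varga by 3–2.
Only Osei has no losses; Osei is the Condorcet winner.

Osei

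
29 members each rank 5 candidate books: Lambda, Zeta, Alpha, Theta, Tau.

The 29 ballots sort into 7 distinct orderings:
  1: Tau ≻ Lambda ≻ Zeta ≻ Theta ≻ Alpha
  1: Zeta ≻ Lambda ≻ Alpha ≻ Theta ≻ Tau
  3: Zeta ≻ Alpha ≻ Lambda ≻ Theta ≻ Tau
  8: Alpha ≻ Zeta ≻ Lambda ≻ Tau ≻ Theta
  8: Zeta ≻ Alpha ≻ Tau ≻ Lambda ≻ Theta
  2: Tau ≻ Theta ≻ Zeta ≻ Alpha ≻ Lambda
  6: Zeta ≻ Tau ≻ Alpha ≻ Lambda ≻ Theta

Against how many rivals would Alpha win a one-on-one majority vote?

3

Alpha against each rival (29 members):
Alpha vs Lambda: Alpha is ranked higher on 3+8+8+2+6 = 27 ballots, Lambda on 2. Alpha wins 27–2.
Alpha vs Zeta: Alpha is ranked higher on 8 ballots, Zeta on 21. Zeta wins 21–8.
Alpha vs Theta: Alpha is ranked higher on 1+3+8+8+6 = 26 ballots, Theta on 3. Alpha wins 26–3.
Alpha vs Tau: Alpha wins 20–9.
Alpha beats Lambda, Theta, Tau; loses to Zeta — 3 pairwise wins.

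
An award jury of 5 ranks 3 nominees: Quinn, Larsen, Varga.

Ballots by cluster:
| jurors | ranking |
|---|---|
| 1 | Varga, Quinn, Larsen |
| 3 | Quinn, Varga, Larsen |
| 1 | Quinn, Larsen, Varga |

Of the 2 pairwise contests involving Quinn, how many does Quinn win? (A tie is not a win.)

2

Quinn against each rival (5 jurors):
Quinn vs Larsen: Quinn, 5–0.
Quinn vs Varga: 4 to 1, Quinn.
Quinn beats Larsen, Varga — 2 pairwise wins.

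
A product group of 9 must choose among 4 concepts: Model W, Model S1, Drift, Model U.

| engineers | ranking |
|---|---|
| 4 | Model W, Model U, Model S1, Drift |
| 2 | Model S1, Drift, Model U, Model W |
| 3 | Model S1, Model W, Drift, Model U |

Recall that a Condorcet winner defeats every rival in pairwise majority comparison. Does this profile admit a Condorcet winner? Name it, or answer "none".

Check each pair by majority over 9 ballots:
Model W vs Model S1: Model S1 wins 5–4.
Model W–Drift: Model W 7–2.
Model W vs Model U: 4+3 = 7 for Model W, 2 for Model U — Model W by 7–2.
Model S1 vs Drift: Model S1 is ranked higher on 4+2+3 = 9 ballots, Drift on 0. Model S1 wins 9–0.
Model S1 vs Model U: 5 to 4, Model S1.
Drift vs Model U: Drift preferred on 2+3 = 5 ballots; Drift wins 5–4.
Only Model S1 has no losses; Model S1 is the Condorcet winner.

Model S1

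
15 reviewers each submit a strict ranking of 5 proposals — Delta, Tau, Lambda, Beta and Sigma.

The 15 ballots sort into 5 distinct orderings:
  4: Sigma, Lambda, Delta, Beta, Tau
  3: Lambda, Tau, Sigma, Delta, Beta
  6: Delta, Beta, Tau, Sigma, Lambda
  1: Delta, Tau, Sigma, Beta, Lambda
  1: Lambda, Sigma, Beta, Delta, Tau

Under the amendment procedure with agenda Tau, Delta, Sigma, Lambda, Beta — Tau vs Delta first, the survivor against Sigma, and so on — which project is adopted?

Round 1: Tau vs Delta — 3–12, Delta advances.
Round 2: Delta vs Sigma — 7–8, Sigma advances.
Round 3: Sigma vs Lambda — 11–4, Sigma advances.
Round 4: Sigma vs Beta — 9–6, Sigma advances.
Sigma survives the agenda.

Sigma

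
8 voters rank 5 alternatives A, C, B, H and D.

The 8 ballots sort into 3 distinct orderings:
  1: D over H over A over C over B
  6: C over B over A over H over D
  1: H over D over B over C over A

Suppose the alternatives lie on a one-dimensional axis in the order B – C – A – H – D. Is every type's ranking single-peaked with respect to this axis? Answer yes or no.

Axis positions: B=1, C=2, A=3, H=4, D=5.
Type 1 (peak D at position 5): ranking walks positions 5-4-3-2-1, expanding outward from the peak — single-peaked.
Type 2 (peak C at position 2): ranking walks positions 2-1-3-4-5, expanding outward from the peak — single-peaked.
Type 3: ranking walks positions 4-5-1-2-3; B is ranked above A even though A lies between B and the peak H on the axis — preferences dip and rise again. Not single-peaked.
Type 3 violates single-peakedness, so the profile is not single-peaked on this axis.

no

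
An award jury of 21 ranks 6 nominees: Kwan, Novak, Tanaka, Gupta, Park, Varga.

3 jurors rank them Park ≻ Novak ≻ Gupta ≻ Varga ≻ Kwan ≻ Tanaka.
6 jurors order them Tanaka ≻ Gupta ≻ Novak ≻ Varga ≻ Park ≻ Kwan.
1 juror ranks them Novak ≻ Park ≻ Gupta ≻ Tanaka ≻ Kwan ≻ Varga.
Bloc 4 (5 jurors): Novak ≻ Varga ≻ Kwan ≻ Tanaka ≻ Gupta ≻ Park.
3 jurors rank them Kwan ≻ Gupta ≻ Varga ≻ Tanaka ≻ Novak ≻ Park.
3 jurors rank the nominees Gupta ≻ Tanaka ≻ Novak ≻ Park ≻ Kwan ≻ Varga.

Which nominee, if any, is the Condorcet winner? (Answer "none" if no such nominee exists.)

Head-to-head results (21 jurors):
Kwan vs Novak: 3 for Kwan, 18 for Novak — Novak by 18–3.
Kwan vs Tanaka: 11 to 10, Kwan.
Kwan vs Gupta: Kwan is ranked higher on 5+3 = 8 ballots, Gupta on 13. Gupta wins 13–8.
Kwan vs Park: 5+3 = 8 for Kwan, 13 for Park — Park by 13–8.
Kwan vs Varga: 1+3+3 = 7 for Kwan, 14 for Varga — Varga by 14–7.
Novak vs Tanaka: 9 to 12, Tanaka.
Novak vs Gupta: 9 to 12, Gupta.
Novak vs Park: 6+1+5+3+3 = 18 for Novak, 3 for Park — Novak by 18–3.
Novak vs Varga: 3+6+1+5+3 = 18 for Novak, 3 for Varga — Novak by 18–3.
Tanaka vs Gupta: Tanaka is ranked higher on 6+5 = 11 ballots, Gupta on 10. Tanaka wins 11–10.
Tanaka vs Park: Tanaka preferred on 6+5+3+3 = 17 ballots; Tanaka wins 17–4.
Tanaka vs Varga: Tanaka is ranked higher on 6+1+3 = 10 ballots, Varga on 11. Varga wins 11–10.
Gupta vs Park: 17 to 4, Gupta.
Gupta vs Varga: 3+6+1+3+3 = 16 for Gupta, 5 for Varga — Gupta by 16–5.
Park vs Varga: 3+1+3 = 7 for Park, 14 for Varga — Varga by 14–7.
Each nominee drops at least one matchup (Kwan loses to Novak; Novak loses to Tanaka; Tanaka loses to Kwan; Gupta loses to Tanaka; Park loses to Novak; Varga loses to Novak); the cycle Kwan beats Tanaka beats Novak beats Kwan rules out a Condorcet winner.

none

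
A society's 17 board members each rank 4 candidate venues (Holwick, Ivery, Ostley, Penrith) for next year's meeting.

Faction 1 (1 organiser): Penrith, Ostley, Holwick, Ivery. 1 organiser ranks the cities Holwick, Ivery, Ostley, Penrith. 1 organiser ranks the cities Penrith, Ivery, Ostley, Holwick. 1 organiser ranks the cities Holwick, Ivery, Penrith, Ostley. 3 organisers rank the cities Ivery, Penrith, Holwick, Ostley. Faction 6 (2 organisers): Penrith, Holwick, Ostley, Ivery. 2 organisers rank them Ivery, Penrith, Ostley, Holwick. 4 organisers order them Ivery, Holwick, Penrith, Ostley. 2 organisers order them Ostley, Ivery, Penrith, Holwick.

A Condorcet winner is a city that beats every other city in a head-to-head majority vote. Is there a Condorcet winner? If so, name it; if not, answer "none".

Check each pair by majority over 17 ballots:
Holwick vs Ivery: Ivery, 12–5.
Holwick vs Ostley: Holwick wins 11–6.
Holwick–Penrith: Penrith 11–6.
Ivery vs Ostley: Ivery wins 12–5.
Ivery–Penrith: Ivery 13–4.
Ostley vs Penrith: Penrith wins 14–3.
Only Ivery has no losses; Ivery is the Condorcet winner.

Ivery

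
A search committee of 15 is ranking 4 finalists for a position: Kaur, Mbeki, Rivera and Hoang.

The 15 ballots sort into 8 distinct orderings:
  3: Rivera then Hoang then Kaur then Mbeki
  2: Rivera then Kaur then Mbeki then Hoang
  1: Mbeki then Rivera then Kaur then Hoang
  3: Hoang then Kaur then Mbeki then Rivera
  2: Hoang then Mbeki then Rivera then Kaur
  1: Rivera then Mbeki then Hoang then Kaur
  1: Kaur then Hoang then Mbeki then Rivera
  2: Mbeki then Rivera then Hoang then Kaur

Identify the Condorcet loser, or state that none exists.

none

Head-to-head results (15 committee members):
Kaur vs Mbeki: 9 to 6, Kaur.
Kaur vs Rivera: Kaur preferred on 3+1 = 4 ballots; Rivera wins 11–4.
Kaur vs Hoang: Hoang wins 11–4.
Mbeki vs Rivera: Mbeki wins 9–6.
Mbeki vs Hoang: 2+1+1+2 = 6 for Mbeki, 9 for Hoang — Hoang by 9–6.
Rivera–Hoang: Rivera 9–6.
Each candidate has at least one pairwise win (Kaur beats Mbeki; Mbeki beats Rivera; Rivera beats Kaur; Hoang beats Kaur) — no Condorcet loser.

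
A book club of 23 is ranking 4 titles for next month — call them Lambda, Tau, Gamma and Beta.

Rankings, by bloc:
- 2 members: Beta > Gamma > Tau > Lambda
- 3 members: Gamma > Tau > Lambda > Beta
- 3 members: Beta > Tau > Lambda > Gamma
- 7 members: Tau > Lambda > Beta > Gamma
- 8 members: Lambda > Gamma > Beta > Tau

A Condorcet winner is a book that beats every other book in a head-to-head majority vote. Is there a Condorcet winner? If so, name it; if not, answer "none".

none

Head-to-head results (23 members):
Lambda–Tau: Tau 15–8.
Lambda vs Gamma: Lambda wins 18–5.
Lambda vs Beta: Lambda wins 18–5.
Tau vs Gamma: Gamma, 13–10.
Tau vs Beta: 3+7 = 10 for Tau, 13 for Beta — Beta by 13–10.
Gamma vs Beta: Gamma is ranked higher on 3+8 = 11 ballots, Beta on 12. Beta wins 12–11.
Every book loses at least once (Lambda loses to Tau; Tau loses to Gamma; Gamma loses to Lambda; Beta loses to Lambda). The majority relation contains the cycle Lambda beats Gamma beats Tau beats Lambda, so there is no Condorcet winner.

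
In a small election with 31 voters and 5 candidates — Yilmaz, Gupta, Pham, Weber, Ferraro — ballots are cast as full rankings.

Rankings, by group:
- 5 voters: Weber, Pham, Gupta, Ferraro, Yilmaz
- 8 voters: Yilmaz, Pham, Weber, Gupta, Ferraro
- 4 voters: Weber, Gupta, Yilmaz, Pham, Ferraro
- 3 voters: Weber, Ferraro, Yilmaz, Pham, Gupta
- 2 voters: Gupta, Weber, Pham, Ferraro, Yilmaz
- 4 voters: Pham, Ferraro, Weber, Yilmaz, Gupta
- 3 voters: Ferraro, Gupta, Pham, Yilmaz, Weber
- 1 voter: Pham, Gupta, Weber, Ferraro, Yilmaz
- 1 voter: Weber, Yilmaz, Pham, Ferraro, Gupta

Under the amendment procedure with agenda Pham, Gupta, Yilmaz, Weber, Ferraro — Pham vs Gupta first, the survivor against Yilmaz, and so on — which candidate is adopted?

Round 1: Pham vs Gupta — 22–9, Pham advances.
Round 2: Pham vs Yilmaz — 15–16, Yilmaz advances.
Round 3: Yilmaz vs Weber — 11–20, Weber advances.
Round 4: Weber vs Ferraro — 24–7, Weber advances.
Weber survives the agenda.

Weber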